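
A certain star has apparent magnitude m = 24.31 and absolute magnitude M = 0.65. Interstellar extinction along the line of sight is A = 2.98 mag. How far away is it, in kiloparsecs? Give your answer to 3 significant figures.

m − M = 5 log₁₀(d/10 pc) + A  ⇒  24.31 − (0.65) − 2.98 = 5 log₁₀(d/10)
20.680 = 5 log₁₀(d/10)
log₁₀ d = (m − M − A)/5 + 1 = 5.1360
d = 10^5.1360 = 136800 pc
= 136.8 kpc

d ≈ 137 kpc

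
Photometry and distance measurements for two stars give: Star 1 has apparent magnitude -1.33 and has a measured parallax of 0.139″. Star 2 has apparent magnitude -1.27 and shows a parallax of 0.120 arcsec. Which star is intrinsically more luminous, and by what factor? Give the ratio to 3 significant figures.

Star 1: d = 1/p = 1/0.139″ = 7.194 pc
Star 1: M = m − 5 log₁₀ d + 5 = -1.33 − 5·0.8570 + 5 = -0.615
Star 2: d = 1/p = 1/0.120″ = 8.333 pc
Star 2: M = m − 5 log₁₀ d + 5 = -1.27 − 5·0.9208 + 5 = -0.874
ΔM = M_1 − M_2 = -0.615 − (-0.874) = 0.259; smaller M is more luminous → Star 2.
L ratio = 10^(0.4 |ΔM|) = 10^0.104 = 1.270

Star 2 is more luminous, by a factor of 1.27.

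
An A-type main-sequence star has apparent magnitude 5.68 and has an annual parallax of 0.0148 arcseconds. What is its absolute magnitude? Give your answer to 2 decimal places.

d = 1/p = 1/0.0148″ = 67.57 pc
5 log₁₀(d/10 pc) = 5 log₁₀(67.57) − 5 = 4.149
M = m − 5 log₁₀(d/10) = 5.68 − 4.149 = 1.531

M ≈ 1.53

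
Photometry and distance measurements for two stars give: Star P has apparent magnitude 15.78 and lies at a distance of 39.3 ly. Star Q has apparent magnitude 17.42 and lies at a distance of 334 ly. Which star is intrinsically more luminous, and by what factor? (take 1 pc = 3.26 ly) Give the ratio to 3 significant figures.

Star Q is more luminous, by a factor of 15.9.

Star P: d = 39.3 ly / 3.26 = 12.06 pc
Star P: M = m − 5 log₁₀ d + 5 = 15.78 − 5·1.0812 + 5 = 15.374
Star Q: d = 334 ly / 3.26 = 102.5 pc
Star Q: M = m − 5 log₁₀ d + 5 = 17.42 − 5·2.0105 + 5 = 12.367
ΔM = M_P − M_Q = 15.374 − (12.367) = 3.007; smaller M is more luminous → Star Q.
L ratio = 10^(0.4 |ΔM|) = 10^1.203 = 15.95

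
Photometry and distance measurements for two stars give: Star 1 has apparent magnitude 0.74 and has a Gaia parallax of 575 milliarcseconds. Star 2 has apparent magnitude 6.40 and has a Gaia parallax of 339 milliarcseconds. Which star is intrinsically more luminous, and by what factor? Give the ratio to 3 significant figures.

Star 1 is more luminous, by a factor of 63.8.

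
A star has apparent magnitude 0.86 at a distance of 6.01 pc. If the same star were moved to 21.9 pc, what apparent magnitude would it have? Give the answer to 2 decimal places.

Flux ∝ 1/d², so Δm = 5 log₁₀(d₂/d₁) = 5 log₁₀(21.9/6.01) = 2.808
m₂ = m₁ + Δm = 0.86 + (2.808) = 3.668

m ≈ 3.67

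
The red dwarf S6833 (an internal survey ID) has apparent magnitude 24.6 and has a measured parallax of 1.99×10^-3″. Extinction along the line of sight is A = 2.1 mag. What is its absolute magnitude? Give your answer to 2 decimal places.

d = 1/p = 1/1.99×10^-3″ = 502.5 pc
5 log₁₀(d/10 pc) = 5 log₁₀(502.5) − 5 = 8.506
M = m − 5 log₁₀(d/10) − A = 24.6 − 8.506 − 2.1 = 13.994

M ≈ 13.99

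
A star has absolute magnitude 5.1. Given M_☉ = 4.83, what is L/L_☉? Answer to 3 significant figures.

L/L_☉ ≈ 0.780

M − M_☉ = 5.1 − 4.83 = 0.270
L/L_☉ = 10^(−0.4 (M − M_☉)) = 10^-0.108 = 0.7798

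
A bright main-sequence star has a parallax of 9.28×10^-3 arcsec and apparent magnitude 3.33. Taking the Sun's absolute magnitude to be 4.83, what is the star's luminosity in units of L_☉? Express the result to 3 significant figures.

d = 1/p = 1/9.28×10^-3″ = 107.8 pc
M = m − 5 log₁₀ d + 5 = 3.33 − 5·2.0325 + 5 = -1.832
M − M_☉ = -1.832 − 4.83 = -6.662
L/L_☉ = 10^(−0.4 × -6.662) = 462.3

L/L_☉ ≈ 462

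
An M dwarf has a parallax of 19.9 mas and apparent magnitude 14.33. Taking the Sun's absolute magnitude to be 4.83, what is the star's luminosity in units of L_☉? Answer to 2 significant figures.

L/L_☉ ≈ 4.0×10^-3

d = 1/p = 1000/19.9 mas = 50.25 pc
M = m − 5 log₁₀ d + 5 = 14.33 − 5·1.7011 + 5 = 10.824
M − M_☉ = 10.824 − 4.83 = 5.994
L/L_☉ = 10^(−0.4 × 5.994) = 4.002×10^-3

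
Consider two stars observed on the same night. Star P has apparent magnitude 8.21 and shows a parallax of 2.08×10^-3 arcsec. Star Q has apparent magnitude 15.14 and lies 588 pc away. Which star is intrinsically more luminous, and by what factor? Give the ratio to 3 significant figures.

Star P: d = 1/p = 1/2.08×10^-3″ = 480.8 pc
Star P: M = m − 5 log₁₀ d + 5 = 8.21 − 5·2.6819 + 5 = -0.200
Star Q: M = m − 5 log₁₀ d + 5 = 15.14 − 5·2.7694 + 5 = 6.293
ΔM = M_P − M_Q = -0.200 − (6.293) = -6.493; smaller M is more luminous → Star P.
L ratio = 10^(0.4 |ΔM|) = 10^2.597 = 395.5

Star P is more luminous, by a factor of 395.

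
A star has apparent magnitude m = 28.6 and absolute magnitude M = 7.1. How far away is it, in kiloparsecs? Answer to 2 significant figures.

μ = m − M = 21.500
m − M = 5 log₁₀ d − 5
log₁₀ d = (m − M)/5 + 1 = 5.3000
d = 10^5.3000 = 199500 pc
= 199.5 kpc

d ≈ 200 kpc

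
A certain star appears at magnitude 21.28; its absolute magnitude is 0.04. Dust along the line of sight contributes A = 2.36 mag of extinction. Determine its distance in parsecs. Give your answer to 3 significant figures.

m − M = 5 log₁₀(d/10 pc) + A  ⇒  21.28 − (0.04) − 2.36 = 5 log₁₀(d/10)
18.880 = 5 log₁₀(d/10)
log₁₀ d = (m − M − A)/5 + 1 = 4.7760
d = 10^4.7760 = 59700 pc

d ≈ 59700 pc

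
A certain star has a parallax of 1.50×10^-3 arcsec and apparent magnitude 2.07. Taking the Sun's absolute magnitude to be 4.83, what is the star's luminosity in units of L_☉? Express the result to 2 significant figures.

d = 1/p = 1/1.50×10^-3″ = 666.7 pc
M = m − 5 log₁₀ d + 5 = 2.07 − 5·2.8239 + 5 = -7.050
M − M_☉ = -7.050 − 4.83 = -11.880
L/L_☉ = 10^(−0.4 × -11.880) = 56470

L/L_☉ ≈ 56000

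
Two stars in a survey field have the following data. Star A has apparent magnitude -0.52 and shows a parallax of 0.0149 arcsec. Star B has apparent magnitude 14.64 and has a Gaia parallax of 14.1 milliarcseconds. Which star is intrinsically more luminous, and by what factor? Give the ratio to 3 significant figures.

Star A is more luminous, by a factor of 1.04×10^6.

Star A: d = 1/p = 1/0.0149″ = 67.11 pc
Star A: M = m − 5 log₁₀ d + 5 = -0.52 − 5·1.8268 + 5 = -4.654
Star B: p = 14.1 mas = 0.0141″ → d = 1/p = 70.92 pc
Star B: M = m − 5 log₁₀ d + 5 = 14.64 − 5·1.8508 + 5 = 10.386
ΔM = M_A − M_B = -4.654 − (10.386) = -15.040; smaller M is more luminous → Star A.
L ratio = 10^(0.4 |ΔM|) = 10^6.016 = 1.038×10^6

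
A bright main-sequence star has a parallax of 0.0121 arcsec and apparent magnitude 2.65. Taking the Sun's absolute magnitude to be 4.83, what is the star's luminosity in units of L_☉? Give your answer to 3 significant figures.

d = 1/p = 1/0.0121″ = 82.64 pc
M = m − 5 log₁₀ d + 5 = 2.65 − 5·1.9172 + 5 = -1.936
M − M_☉ = -1.936 − 4.83 = -6.766
L/L_☉ = 10^(−0.4 × -6.766) = 508.7

L/L_☉ ≈ 509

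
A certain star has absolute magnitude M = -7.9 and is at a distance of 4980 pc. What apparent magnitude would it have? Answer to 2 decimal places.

m = M + 5 log₁₀ d − 5 = -7.9 + 5·3.6972 − 5 = 5.586

m ≈ 5.59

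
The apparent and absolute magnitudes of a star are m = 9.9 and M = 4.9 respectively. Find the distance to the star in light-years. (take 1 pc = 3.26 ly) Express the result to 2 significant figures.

d ≈ 330 ly

Distance modulus: m − M = 9.9 − (4.9) = 5.000
m − M = 5 log₁₀ d − 5
log₁₀ d = (m − M)/5 + 1 = 2.0000
d = 10^2.0000 = 100.0 pc
= 326.0 ly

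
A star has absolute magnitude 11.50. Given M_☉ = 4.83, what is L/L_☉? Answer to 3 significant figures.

L/L_☉ ≈ 2.15×10^-3

M − M_☉ = 11.50 − 4.83 = 6.670
L/L_☉ = 10^(−0.4 (M − M_☉)) = 10^-2.668 = 2.148×10^-3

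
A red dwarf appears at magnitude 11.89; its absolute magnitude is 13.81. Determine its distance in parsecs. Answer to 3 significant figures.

d ≈ 4.13 pc

Distance modulus: m − M = 11.89 − (13.81) = -1.920
m − M = 5 log₁₀ d − 5
log₁₀ d = (m − M)/5 + 1 = 0.6160
d = 10^0.6160 = 4.130 pc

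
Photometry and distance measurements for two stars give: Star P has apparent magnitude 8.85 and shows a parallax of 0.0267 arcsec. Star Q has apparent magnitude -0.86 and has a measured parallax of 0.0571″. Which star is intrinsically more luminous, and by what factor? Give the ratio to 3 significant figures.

Star Q is more luminous, by a factor of 1670.

Star P: d = 1/p = 1/0.0267″ = 37.45 pc
Star P: M = m − 5 log₁₀ d + 5 = 8.85 − 5·1.5735 + 5 = 5.983
Star Q: d = 1/p = 1/0.0571″ = 17.51 pc
Star Q: M = m − 5 log₁₀ d + 5 = -0.86 − 5·1.2434 + 5 = -2.077
ΔM = M_P − M_Q = 5.983 − (-2.077) = 8.059; smaller M is more luminous → Star Q.
L ratio = 10^(0.4 |ΔM|) = 10^3.224 = 1674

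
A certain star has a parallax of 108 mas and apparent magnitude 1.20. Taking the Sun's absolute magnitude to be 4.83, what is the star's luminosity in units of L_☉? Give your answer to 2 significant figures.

L/L_☉ ≈ 24

d = 1/p = 1000/108 mas = 9.259 pc
M = m − 5 log₁₀ d + 5 = 1.20 − 5·0.9666 + 5 = 1.367
M − M_☉ = 1.367 − 4.83 = -3.463
L/L_☉ = 10^(−0.4 × -3.463) = 24.27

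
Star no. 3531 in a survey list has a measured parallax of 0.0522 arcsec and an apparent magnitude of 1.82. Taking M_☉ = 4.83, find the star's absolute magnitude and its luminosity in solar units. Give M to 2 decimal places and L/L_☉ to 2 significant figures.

M ≈ 0.41; L/L_☉ ≈ 59

d = 1/p = 1/0.0522″ = 19.16 pc
M = m − 5 log₁₀ d + 5 = 1.82 − 5·1.2823 + 5 = 0.408
M − M_☉ = 0.408 − 4.83 = -4.422
L/L_☉ = 10^(−0.4 × -4.422) = 58.70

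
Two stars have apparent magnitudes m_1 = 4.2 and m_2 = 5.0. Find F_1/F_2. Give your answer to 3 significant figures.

F_1/F_2 ≈ 2.09

Magnitude difference = -0.8
Flux ratio = 10^(−0.4 Δm) = 10^(−0.4 × -0.8) = 10^0.320 = 2.089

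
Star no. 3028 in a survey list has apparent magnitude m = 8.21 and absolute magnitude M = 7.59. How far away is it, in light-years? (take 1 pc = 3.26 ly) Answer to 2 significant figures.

d ≈ 43 ly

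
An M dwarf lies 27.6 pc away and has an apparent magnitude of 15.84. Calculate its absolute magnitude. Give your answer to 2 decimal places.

M ≈ 13.64

5 log₁₀(d/10 pc) = 5 log₁₀(27.60) − 5 = 2.205
M = m − 5 log₁₀(d/10) = 15.84 − 2.205 = 13.635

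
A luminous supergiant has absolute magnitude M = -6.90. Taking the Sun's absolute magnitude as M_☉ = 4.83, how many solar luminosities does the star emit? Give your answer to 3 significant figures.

L/L_☉ ≈ 49200

M − M_☉ = -6.90 − 4.83 = -11.730
L/L_☉ = 10^(−0.4 (M − M_☉)) = 10^4.692 = 49200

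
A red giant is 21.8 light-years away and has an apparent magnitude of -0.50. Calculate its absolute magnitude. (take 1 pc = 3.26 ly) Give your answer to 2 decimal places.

M ≈ 0.37

d = 21.8 ly / 3.26 = 6.687 pc
5 log₁₀(d/10 pc) = 5 log₁₀(6.687) − 5 = -0.874
M = m − 5 log₁₀(d/10) = -0.50 + 0.874 = 0.374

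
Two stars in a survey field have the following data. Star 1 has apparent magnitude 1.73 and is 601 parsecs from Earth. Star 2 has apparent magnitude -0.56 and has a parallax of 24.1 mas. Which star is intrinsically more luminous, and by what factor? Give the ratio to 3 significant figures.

Star 1: M = m − 5 log₁₀ d + 5 = 1.73 − 5·2.7789 + 5 = -7.164
Star 2: p = 24.1 mas = 0.0241″ → d = 1/p = 41.49 pc
Star 2: M = m − 5 log₁₀ d + 5 = -0.56 − 5·1.6180 + 5 = -3.650
ΔM = M_1 − M_2 = -7.164 − (-3.650) = -3.514; smaller M is more luminous → Star 1.
L ratio = 10^(0.4 |ΔM|) = 10^1.406 = 25.46

Star 1 is more luminous, by a factor of 25.5.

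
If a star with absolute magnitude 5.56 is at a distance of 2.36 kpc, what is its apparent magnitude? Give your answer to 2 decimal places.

d = 2.36 kpc = 2360 pc
m = M + 5 log₁₀ d − 5 = 5.56 + 5·3.3729 − 5 = 17.425

m ≈ 17.42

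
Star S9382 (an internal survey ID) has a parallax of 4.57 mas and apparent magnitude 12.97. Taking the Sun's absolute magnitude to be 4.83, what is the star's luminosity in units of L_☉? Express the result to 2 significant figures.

d = 1/p = 1000/4.57 mas = 218.8 pc
M = m − 5 log₁₀ d + 5 = 12.97 − 5·2.3401 + 5 = 6.270
M − M_☉ = 6.270 − 4.83 = 1.440
L/L_☉ = 10^(−0.4 × 1.440) = 0.2656

L/L_☉ ≈ 0.27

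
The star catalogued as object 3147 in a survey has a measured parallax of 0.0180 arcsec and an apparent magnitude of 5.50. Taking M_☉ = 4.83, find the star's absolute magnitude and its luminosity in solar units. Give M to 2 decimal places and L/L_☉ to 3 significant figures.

M ≈ 1.78; L/L_☉ ≈ 16.7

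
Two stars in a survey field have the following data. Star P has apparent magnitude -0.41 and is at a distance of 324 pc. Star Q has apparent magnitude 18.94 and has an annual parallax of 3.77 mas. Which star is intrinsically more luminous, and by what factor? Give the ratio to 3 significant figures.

Star P is more luminous, by a factor of 8.20×10^7.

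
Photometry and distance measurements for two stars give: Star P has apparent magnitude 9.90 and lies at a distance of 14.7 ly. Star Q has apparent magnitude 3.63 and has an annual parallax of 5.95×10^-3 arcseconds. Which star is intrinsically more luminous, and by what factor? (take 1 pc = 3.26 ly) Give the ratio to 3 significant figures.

Star Q is more luminous, by a factor of 447000.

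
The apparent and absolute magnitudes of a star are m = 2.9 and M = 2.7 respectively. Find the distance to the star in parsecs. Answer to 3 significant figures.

d ≈ 11.0 pc

Distance modulus: m − M = 2.9 − (2.7) = 0.200
m − M = 5 log₁₀ d − 5
log₁₀ d = (m − M)/5 + 1 = 1.0400
d = 10^1.0400 = 10.96 pc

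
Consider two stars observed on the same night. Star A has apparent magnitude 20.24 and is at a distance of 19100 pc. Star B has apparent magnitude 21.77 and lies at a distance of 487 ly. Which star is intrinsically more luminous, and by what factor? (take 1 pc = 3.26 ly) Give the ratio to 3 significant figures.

Star A is more luminous, by a factor of 66900.

Star A: M = m − 5 log₁₀ d + 5 = 20.24 − 5·4.2810 + 5 = 3.835
Star B: d = 487 ly / 3.26 = 149.4 pc
Star B: M = m − 5 log₁₀ d + 5 = 21.77 − 5·2.1743 + 5 = 15.898
ΔM = M_A − M_B = 3.835 − (15.898) = -12.064; smaller M is more luminous → Star A.
L ratio = 10^(0.4 |ΔM|) = 10^4.825 = 66900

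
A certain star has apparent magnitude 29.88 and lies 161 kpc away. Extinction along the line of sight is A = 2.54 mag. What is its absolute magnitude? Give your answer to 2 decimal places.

d = 161 kpc = 161000 pc
5 log₁₀(d/10 pc) = 5 log₁₀(161000) − 5 = 21.034
M = m − 5 log₁₀(d/10) − A = 29.88 − 21.034 − 2.54 = 6.306

M ≈ 6.31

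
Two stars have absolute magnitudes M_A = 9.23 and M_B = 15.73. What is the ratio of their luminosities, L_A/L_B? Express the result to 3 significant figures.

L_A/L_B ≈ 398

ΔM = M_A − M_B = -6.50
L_A/L_B = 10^(−0.4 ΔM) = 10^2.600 = 398.1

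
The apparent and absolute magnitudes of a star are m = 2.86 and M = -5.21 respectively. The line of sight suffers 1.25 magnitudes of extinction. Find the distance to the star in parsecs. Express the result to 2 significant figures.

d ≈ 230 pc

m − M = 5 log₁₀(d/10 pc) + A  ⇒  2.86 − (-5.21) − 1.25 = 5 log₁₀(d/10)
6.820 = 5 log₁₀(d/10)
log₁₀ d = (m − M − A)/5 + 1 = 2.3640
d = 10^2.3640 = 231.2 pc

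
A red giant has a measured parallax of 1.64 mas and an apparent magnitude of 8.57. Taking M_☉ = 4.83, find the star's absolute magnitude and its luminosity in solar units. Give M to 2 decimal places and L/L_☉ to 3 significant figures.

d = 1/p = 1000/1.64 mas = 609.8 pc
M = m − 5 log₁₀ d + 5 = 8.57 − 5·2.7852 + 5 = -0.356
M − M_☉ = -0.356 − 4.83 = -5.186
L/L_☉ = 10^(−0.4 × -5.186) = 118.7

M ≈ -0.36; L/L_☉ ≈ 119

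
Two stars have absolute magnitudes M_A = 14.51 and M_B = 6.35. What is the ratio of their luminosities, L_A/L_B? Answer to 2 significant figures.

L_A/L_B ≈ 5.4×10^-4

ΔM = M_A − M_B = 8.16
L_A/L_B = 10^(−0.4 ΔM) = 10^-3.264 = 5.445×10^-4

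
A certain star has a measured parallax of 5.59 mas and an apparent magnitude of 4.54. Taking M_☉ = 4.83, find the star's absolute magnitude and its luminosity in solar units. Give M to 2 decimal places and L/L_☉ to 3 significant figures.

M ≈ -1.72; L/L_☉ ≈ 418

d = 1/p = 1000/5.59 mas = 178.9 pc
M = m − 5 log₁₀ d + 5 = 4.54 − 5·2.2526 + 5 = -1.723
M − M_☉ = -1.723 − 4.83 = -6.553
L/L_☉ = 10^(−0.4 × -6.553) = 418.0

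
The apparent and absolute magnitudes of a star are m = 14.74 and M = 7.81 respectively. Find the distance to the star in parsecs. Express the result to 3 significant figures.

d ≈ 243 pc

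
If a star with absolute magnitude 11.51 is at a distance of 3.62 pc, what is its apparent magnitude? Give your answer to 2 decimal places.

m ≈ 9.30

m = M + 5 log₁₀ d − 5 = 11.51 + 5·0.5587 − 5 = 9.304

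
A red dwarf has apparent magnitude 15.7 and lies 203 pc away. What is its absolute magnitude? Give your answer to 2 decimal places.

5 log₁₀(d/10 pc) = 5 log₁₀(203.0) − 5 = 6.537
M = m − 5 log₁₀(d/10) = 15.7 − 6.537 = 9.163

M ≈ 9.16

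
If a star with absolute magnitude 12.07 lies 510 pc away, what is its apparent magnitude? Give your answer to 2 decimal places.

m = M + 5 log₁₀ d − 5 = 12.07 + 5·2.7076 − 5 = 20.608

m ≈ 20.61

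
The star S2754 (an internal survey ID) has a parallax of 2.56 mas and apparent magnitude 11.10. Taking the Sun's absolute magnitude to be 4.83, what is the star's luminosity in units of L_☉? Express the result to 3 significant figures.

L/L_☉ ≈ 4.74

d = 1/p = 1000/2.56 mas = 390.6 pc
M = m − 5 log₁₀ d + 5 = 11.10 − 5·2.5918 + 5 = 3.141
M − M_☉ = 3.141 − 4.83 = -1.689
L/L_☉ = 10^(−0.4 × -1.689) = 4.737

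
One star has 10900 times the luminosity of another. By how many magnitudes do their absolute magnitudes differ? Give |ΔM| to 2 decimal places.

|ΔM| ≈ 10.09

Pogson: ΔM = −2.5 log₁₀(ratio) = −2.5 log₁₀(10900) = −2.5 × 4.0374 = -10.094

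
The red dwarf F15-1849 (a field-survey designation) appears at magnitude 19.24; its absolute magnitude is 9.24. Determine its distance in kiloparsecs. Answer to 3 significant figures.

d ≈ 1.00 kpc

Distance modulus: m − M = 19.24 − (9.24) = 10.000
m − M = 5 log₁₀ d − 5
log₁₀ d = (m − M)/5 + 1 = 3.0000
d = 10^3.0000 = 1000 pc
= 1.000 kpc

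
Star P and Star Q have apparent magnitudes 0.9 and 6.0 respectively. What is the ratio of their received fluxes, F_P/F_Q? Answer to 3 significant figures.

Magnitude difference = -5.1
Flux ratio = 10^(−0.4 Δm) = 10^(−0.4 × -5.1) = 10^2.040 = 109.6

F_P/F_Q ≈ 110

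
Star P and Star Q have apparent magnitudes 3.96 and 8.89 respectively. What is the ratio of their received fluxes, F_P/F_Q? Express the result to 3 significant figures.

Δm = 3.96 − (8.89) = -4.93
Flux ratio = 10^(−0.4 Δm) = 10^(−0.4 × -4.93) = 10^1.972 = 93.76

F_P/F_Q ≈ 93.8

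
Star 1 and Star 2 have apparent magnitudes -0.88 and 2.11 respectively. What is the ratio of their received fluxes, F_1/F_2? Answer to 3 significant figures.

F_1/F_2 ≈ 15.7

Δm = -0.88 − (2.11) = -2.99
Flux ratio = 10^(−0.4 Δm) = 10^(−0.4 × -2.99) = 10^1.196 = 15.70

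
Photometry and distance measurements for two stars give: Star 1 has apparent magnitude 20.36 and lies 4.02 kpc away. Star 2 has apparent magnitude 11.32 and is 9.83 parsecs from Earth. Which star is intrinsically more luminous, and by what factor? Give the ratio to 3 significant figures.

Star 1 is more luminous, by a factor of 40.5.

Star 1: d = 4.02 kpc = 4020 pc
Star 1: M = m − 5 log₁₀ d + 5 = 20.36 − 5·3.6042 + 5 = 7.339
Star 2: M = m − 5 log₁₀ d + 5 = 11.32 − 5·0.9926 + 5 = 11.357
ΔM = M_1 − M_2 = 7.339 − (11.357) = -4.018; smaller M is more luminous → Star 1.
L ratio = 10^(0.4 |ΔM|) = 10^1.607 = 40.49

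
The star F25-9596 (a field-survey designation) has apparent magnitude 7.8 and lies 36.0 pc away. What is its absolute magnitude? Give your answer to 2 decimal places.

5 log₁₀(d/10 pc) = 5 log₁₀(36.00) − 5 = 2.782
M = m − 5 log₁₀(d/10) = 7.8 − 2.782 = 5.018

M ≈ 5.02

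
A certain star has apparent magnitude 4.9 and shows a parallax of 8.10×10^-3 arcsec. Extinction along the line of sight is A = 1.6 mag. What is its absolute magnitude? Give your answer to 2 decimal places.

M ≈ -2.16

d = 1/p = 1/8.10×10^-3″ = 123.5 pc
5 log₁₀(d/10 pc) = 5 log₁₀(123.5) − 5 = 5.458
M = m − 5 log₁₀(d/10) − A = 4.9 − 5.458 − 1.6 = -2.158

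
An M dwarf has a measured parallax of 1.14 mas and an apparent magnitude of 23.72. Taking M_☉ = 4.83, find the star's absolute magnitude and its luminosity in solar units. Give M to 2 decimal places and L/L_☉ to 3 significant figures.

M ≈ 14.00; L/L_☉ ≈ 2.14×10^-4

d = 1/p = 1000/1.14 mas = 877.2 pc
M = m − 5 log₁₀ d + 5 = 23.72 − 5·2.9431 + 5 = 14.005
M − M_☉ = 14.005 − 4.83 = 9.175
L/L_☉ = 10^(−0.4 × 9.175) = 2.139×10^-4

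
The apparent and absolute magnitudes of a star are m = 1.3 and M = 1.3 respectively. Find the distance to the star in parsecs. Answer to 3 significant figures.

d ≈ 10.0 pc

μ = m − M = 0.000
m − M = 5 log₁₀ d − 5
log₁₀ d = (m − M)/5 + 1 = 1.0000
d = 10^1.0000 = 10.00 pc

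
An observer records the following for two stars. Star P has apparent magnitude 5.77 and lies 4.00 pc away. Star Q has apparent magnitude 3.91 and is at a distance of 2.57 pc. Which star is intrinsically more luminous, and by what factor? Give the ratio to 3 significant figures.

Star Q is more luminous, by a factor of 2.29.

Star P: M = m − 5 log₁₀ d + 5 = 5.77 − 5·0.6021 + 5 = 7.760
Star Q: M = m − 5 log₁₀ d + 5 = 3.91 − 5·0.4099 + 5 = 6.860
ΔM = M_P − M_Q = 7.760 − (6.860) = 0.899; smaller M is more luminous → Star Q.
L ratio = 10^(0.4 |ΔM|) = 10^0.360 = 2.290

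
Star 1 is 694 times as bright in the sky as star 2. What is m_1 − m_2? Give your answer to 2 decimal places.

Pogson: Δm = −2.5 log₁₀(ratio) = −2.5 log₁₀(694) = −2.5 × 2.8414 = -7.103
Star 1 is brighter, so it has the smaller magnitude: the difference is negative.

m_1 − m_2 ≈ -7.10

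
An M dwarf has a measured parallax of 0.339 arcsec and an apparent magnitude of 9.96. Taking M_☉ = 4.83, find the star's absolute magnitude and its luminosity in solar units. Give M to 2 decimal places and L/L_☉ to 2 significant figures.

M ≈ 12.61; L/L_☉ ≈ 7.7×10^-4

d = 1/p = 1/0.339″ = 2.950 pc
M = m − 5 log₁₀ d + 5 = 9.96 − 5·0.4698 + 5 = 12.611
M − M_☉ = 12.611 − 4.83 = 7.781
L/L_☉ = 10^(−0.4 × 7.781) = 7.720×10^-4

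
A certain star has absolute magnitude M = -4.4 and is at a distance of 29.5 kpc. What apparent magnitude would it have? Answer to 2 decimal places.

d = 29.5 kpc = 29500 pc
m = M + 5 log₁₀ d − 5 = -4.4 + 5·4.4698 − 5 = 12.949

m ≈ 12.95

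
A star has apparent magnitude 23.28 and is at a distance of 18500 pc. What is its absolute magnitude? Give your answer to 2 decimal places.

5 log₁₀(d/10 pc) = 5 log₁₀(18500) − 5 = 16.336
M = m − 5 log₁₀(d/10) = 23.28 − 16.336 = 6.944

M ≈ 6.94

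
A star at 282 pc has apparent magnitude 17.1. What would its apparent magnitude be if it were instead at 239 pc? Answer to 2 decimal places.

m ≈ 16.74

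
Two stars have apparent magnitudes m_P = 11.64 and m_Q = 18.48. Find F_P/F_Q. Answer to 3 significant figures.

F_P/F_Q ≈ 545

Δm = 11.64 − (18.48) = -6.84
Flux ratio = 10^(−0.4 Δm) = 10^(−0.4 × -6.84) = 10^2.736 = 544.5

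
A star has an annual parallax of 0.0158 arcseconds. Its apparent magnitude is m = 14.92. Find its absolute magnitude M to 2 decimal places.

M ≈ 10.91

d = 1/p = 1/0.0158″ = 63.29 pc
5 log₁₀(d/10 pc) = 5 log₁₀(63.29) − 5 = 4.007
M = m − 5 log₁₀(d/10) = 14.92 − 4.007 = 10.913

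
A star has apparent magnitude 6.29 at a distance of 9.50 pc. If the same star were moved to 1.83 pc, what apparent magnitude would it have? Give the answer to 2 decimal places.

Flux ∝ 1/d², so Δm = 5 log₁₀(d₂/d₁) = 5 log₁₀(1.83/9.50) = -3.576
m₂ = m₁ + Δm = 6.29 + (-3.576) = 2.714

m ≈ 2.71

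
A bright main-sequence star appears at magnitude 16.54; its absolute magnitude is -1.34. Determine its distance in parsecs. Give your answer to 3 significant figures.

Distance modulus: m − M = 16.54 − (-1.34) = 17.880
m − M = 5 log₁₀ d − 5
log₁₀ d = (m − M)/5 + 1 = 4.5760
d = 10^4.5760 = 37670 pc

d ≈ 37700 pc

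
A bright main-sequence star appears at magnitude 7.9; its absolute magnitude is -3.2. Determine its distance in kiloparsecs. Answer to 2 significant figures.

μ = m − M = 11.100
m − M = 5 log₁₀ d − 5
log₁₀ d = (m − M)/5 + 1 = 3.2200
d = 10^3.2200 = 1660 pc
= 1.660 kpc

d ≈ 1.7 kpc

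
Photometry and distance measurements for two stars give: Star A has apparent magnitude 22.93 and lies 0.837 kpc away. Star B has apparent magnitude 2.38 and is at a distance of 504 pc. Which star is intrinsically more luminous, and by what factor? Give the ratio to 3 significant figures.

Star B is more luminous, by a factor of 6.02×10^7.

Star A: d = 0.837 kpc = 837.0 pc
Star A: M = m − 5 log₁₀ d + 5 = 22.93 − 5·2.9227 + 5 = 13.316
Star B: M = m − 5 log₁₀ d + 5 = 2.38 − 5·2.7024 + 5 = -6.132
ΔM = M_A − M_B = 13.316 − (-6.132) = 19.449; smaller M is more luminous → Star B.
L ratio = 10^(0.4 |ΔM|) = 10^7.779 = 6.017×10^7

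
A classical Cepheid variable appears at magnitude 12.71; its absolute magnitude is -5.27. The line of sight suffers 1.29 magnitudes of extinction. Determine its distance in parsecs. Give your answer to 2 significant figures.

d ≈ 22000 pc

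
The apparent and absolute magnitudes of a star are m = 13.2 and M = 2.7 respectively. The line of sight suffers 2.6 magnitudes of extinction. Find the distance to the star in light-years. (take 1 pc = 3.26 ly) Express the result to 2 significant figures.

m − M = 5 log₁₀(d/10 pc) + A  ⇒  13.2 − (2.7) − 2.6 = 5 log₁₀(d/10)
7.900 = 5 log₁₀(d/10)
log₁₀ d = (m − M − A)/5 + 1 = 2.5800
d = 10^2.5800 = 380.2 pc
= 1239 ly

d ≈ 1200 ly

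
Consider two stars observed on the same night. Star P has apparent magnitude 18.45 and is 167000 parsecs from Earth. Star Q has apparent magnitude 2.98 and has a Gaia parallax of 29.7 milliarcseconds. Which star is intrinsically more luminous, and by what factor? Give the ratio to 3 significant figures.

Star P is more luminous, by a factor of 16.0.

Star P: M = m − 5 log₁₀ d + 5 = 18.45 − 5·5.2227 + 5 = -2.664
Star Q: p = 29.7 mas = 0.0297″ → d = 1/p = 33.67 pc
Star Q: M = m − 5 log₁₀ d + 5 = 2.98 − 5·1.5272 + 5 = 0.344
ΔM = M_P − M_Q = -2.664 − (0.344) = -3.007; smaller M is more luminous → Star P.
L ratio = 10^(0.4 |ΔM|) = 10^1.203 = 15.96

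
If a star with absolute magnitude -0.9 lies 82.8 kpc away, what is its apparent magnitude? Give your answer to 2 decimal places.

d = 82.8 kpc = 82800 pc
m = M + 5 log₁₀ d − 5 = -0.9 + 5·4.9180 − 5 = 18.690

m ≈ 18.69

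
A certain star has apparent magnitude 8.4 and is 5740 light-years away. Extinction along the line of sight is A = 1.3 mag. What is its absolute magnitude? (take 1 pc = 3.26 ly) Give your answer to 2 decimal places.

d = 5740 ly / 3.26 = 1761 pc
5 log₁₀(d/10 pc) = 5 log₁₀(1761) − 5 = 11.228
M = m − 5 log₁₀(d/10) − A = 8.4 − 11.228 − 1.3 = -4.128

M ≈ -4.13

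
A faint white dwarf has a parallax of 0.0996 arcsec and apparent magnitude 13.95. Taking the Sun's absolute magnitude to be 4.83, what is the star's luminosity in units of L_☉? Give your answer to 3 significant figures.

d = 1/p = 1/0.0996″ = 10.04 pc
M = m − 5 log₁₀ d + 5 = 13.95 − 5·1.0017 + 5 = 13.941
M − M_☉ = 13.941 − 4.83 = 9.111
L/L_☉ = 10^(−0.4 × 9.111) = 2.267×10^-4

L/L_☉ ≈ 2.27×10^-4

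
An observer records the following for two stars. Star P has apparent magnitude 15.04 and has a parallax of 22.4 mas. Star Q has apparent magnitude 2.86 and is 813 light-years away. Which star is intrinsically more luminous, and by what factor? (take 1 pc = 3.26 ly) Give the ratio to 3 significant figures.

Star Q is more luminous, by a factor of 2.32×10^6.

Star P: p = 22.4 mas = 0.0224″ → d = 1/p = 44.64 pc
Star P: M = m − 5 log₁₀ d + 5 = 15.04 − 5·1.6498 + 5 = 11.791
Star Q: d = 813 ly / 3.26 = 249.4 pc
Star Q: M = m − 5 log₁₀ d + 5 = 2.86 − 5·2.3969 + 5 = -4.124
ΔM = M_P − M_Q = 11.791 − (-4.124) = 15.916; smaller M is more luminous → Star Q.
L ratio = 10^(0.4 |ΔM|) = 10^6.366 = 2.324×10^6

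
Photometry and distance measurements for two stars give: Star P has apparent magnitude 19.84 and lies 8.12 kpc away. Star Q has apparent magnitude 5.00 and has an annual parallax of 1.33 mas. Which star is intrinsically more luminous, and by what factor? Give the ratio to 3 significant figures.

Star P: d = 8.12 kpc = 8120 pc
Star P: M = m − 5 log₁₀ d + 5 = 19.84 − 5·3.9096 + 5 = 5.292
Star Q: p = 1.33 mas = 1.33×10^-3″ → d = 1/p = 751.9 pc
Star Q: M = m − 5 log₁₀ d + 5 = 5.00 − 5·2.8761 + 5 = -4.381
ΔM = M_P − M_Q = 5.292 − (-4.381) = 9.673; smaller M is more luminous → Star Q.
L ratio = 10^(0.4 |ΔM|) = 10^3.869 = 7399

Star Q is more luminous, by a factor of 7400.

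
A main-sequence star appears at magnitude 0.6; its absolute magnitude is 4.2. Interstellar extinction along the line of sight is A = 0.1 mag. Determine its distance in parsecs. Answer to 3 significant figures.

m − M = 5 log₁₀(d/10 pc) + A  ⇒  0.6 − (4.2) − 0.1 = 5 log₁₀(d/10)
-3.700 = 5 log₁₀(d/10)
log₁₀ d = (m − M − A)/5 + 1 = 0.2600
d = 10^0.2600 = 1.820 pc

d ≈ 1.82 pc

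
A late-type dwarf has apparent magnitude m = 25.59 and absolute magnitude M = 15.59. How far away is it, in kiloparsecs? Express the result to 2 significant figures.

d ≈ 1.0 kpc

μ = m − M = 10.000
m − M = 5 log₁₀ d − 5
log₁₀ d = (m − M)/5 + 1 = 3.0000
d = 10^3.0000 = 1000 pc
= 1.000 kpc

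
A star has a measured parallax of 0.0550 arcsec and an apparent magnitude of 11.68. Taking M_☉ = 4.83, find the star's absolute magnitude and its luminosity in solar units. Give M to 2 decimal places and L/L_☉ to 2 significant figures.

d = 1/p = 1/0.0550″ = 18.18 pc
M = m − 5 log₁₀ d + 5 = 11.68 − 5·1.2596 + 5 = 10.382
M − M_☉ = 10.382 − 4.83 = 5.552
L/L_☉ = 10^(−0.4 × 5.552) = 6.016×10^-3

M ≈ 10.38; L/L_☉ ≈ 6.0×10^-3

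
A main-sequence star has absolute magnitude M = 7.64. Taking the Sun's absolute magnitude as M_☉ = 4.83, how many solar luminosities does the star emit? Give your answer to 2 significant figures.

L/L_☉ ≈ 0.075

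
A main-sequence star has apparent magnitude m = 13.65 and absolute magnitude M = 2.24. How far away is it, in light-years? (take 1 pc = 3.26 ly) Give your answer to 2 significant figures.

d ≈ 6200 ly

Distance modulus: m − M = 13.65 − (2.24) = 11.410
m − M = 5 log₁₀ d − 5
log₁₀ d = (m − M)/5 + 1 = 3.2820
d = 10^3.2820 = 1914 pc
= 6240 ly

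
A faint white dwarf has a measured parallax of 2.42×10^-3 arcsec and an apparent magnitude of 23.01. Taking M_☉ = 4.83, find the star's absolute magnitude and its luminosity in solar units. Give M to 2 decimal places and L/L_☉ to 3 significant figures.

d = 1/p = 1/2.42×10^-3″ = 413.2 pc
M = m − 5 log₁₀ d + 5 = 23.01 − 5·2.6162 + 5 = 14.929
M − M_☉ = 14.929 − 4.83 = 10.099
L/L_☉ = 10^(−0.4 × 10.099) = 9.128×10^-5

M ≈ 14.93; L/L_☉ ≈ 9.13×10^-5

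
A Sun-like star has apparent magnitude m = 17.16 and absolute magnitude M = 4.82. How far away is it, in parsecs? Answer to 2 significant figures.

d ≈ 2900 pc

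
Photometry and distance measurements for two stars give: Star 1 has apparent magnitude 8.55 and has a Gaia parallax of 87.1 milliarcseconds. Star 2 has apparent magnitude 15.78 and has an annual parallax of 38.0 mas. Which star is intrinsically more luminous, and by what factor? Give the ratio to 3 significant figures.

Star 1 is more luminous, by a factor of 148.

Star 1: p = 87.1 mas = 0.0871″ → d = 1/p = 11.48 pc
Star 1: M = m − 5 log₁₀ d + 5 = 8.55 − 5·1.0600 + 5 = 8.250
Star 2: p = 38.0 mas = 0.0380″ → d = 1/p = 26.32 pc
Star 2: M = m − 5 log₁₀ d + 5 = 15.78 − 5·1.4202 + 5 = 13.679
ΔM = M_1 − M_2 = 8.250 − (13.679) = -5.429; smaller M is more luminous → Star 1.
L ratio = 10^(0.4 |ΔM|) = 10^2.172 = 148.4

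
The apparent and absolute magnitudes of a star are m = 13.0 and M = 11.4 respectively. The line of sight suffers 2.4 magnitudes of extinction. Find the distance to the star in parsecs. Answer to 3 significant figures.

d ≈ 6.92 pc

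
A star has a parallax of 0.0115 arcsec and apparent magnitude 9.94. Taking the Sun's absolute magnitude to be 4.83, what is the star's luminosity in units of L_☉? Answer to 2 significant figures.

d = 1/p = 1/0.0115″ = 86.96 pc
M = m − 5 log₁₀ d + 5 = 9.94 − 5·1.9393 + 5 = 5.243
M − M_☉ = 5.243 − 4.83 = 0.413
L/L_☉ = 10^(−0.4 × 0.413) = 0.6833

L/L_☉ ≈ 0.68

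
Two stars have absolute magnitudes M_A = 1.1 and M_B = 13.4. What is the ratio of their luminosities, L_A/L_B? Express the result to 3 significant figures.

ΔM = M_A − M_B = -12.3
L_A/L_B = 10^(−0.4 ΔM) = 10^4.920 = 83180

L_A/L_B ≈ 83200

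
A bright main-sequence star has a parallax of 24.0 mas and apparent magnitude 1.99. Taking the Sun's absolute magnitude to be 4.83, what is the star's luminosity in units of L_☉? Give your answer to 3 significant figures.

L/L_☉ ≈ 237

d = 1/p = 1000/24.0 mas = 41.67 pc
M = m − 5 log₁₀ d + 5 = 1.99 − 5·1.6198 + 5 = -1.109
M − M_☉ = -1.109 − 4.83 = -5.939
L/L_☉ = 10^(−0.4 × -5.939) = 237.5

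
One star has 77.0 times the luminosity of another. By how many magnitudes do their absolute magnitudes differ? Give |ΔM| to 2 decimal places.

Pogson: ΔM = −2.5 log₁₀(ratio) = −2.5 log₁₀(77.0) = −2.5 × 1.8865 = -4.716

|ΔM| ≈ 4.72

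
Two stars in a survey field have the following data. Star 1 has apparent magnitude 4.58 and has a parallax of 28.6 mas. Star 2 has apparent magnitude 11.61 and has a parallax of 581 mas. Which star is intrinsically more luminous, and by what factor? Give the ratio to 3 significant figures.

Star 1 is more luminous, by a factor of 268000.

Star 1: p = 28.6 mas = 0.0286″ → d = 1/p = 34.97 pc
Star 1: M = m − 5 log₁₀ d + 5 = 4.58 − 5·1.5436 + 5 = 1.862
Star 2: p = 581 mas = 0.581″ → d = 1/p = 1.721 pc
Star 2: M = m − 5 log₁₀ d + 5 = 11.61 − 5·0.2358 + 5 = 15.431
ΔM = M_1 − M_2 = 1.862 − (15.431) = -13.569; smaller M is more luminous → Star 1.
L ratio = 10^(0.4 |ΔM|) = 10^5.428 = 267700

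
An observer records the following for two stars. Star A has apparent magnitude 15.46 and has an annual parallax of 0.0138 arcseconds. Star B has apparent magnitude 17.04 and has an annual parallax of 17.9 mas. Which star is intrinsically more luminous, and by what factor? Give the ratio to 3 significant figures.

Star A is more luminous, by a factor of 7.21.

Star A: d = 1/p = 1/0.0138″ = 72.46 pc
Star A: M = m − 5 log₁₀ d + 5 = 15.46 − 5·1.8601 + 5 = 11.159
Star B: p = 17.9 mas = 0.0179″ → d = 1/p = 55.87 pc
Star B: M = m − 5 log₁₀ d + 5 = 17.04 − 5·1.7471 + 5 = 13.304
ΔM = M_A − M_B = 11.159 − (13.304) = -2.145; smaller M is more luminous → Star A.
L ratio = 10^(0.4 |ΔM|) = 10^0.858 = 7.210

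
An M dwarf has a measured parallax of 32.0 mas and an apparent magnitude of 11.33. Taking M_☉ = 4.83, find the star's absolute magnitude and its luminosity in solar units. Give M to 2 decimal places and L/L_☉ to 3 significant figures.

M ≈ 8.86; L/L_☉ ≈ 0.0245

d = 1/p = 1000/32.0 mas = 31.25 pc
M = m − 5 log₁₀ d + 5 = 11.33 − 5·1.4949 + 5 = 8.856
M − M_☉ = 8.856 − 4.83 = 4.026
L/L_☉ = 10^(−0.4 × 4.026) = 0.02453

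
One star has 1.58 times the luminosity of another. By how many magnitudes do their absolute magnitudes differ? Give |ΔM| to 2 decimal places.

Pogson: ΔM = −2.5 log₁₀(ratio) = −2.5 log₁₀(1.58) = −2.5 × 0.1987 = -0.497

|ΔM| ≈ 0.50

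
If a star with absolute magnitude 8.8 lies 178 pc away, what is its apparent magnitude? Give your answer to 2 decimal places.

m ≈ 15.05

m = M + 5 log₁₀ d − 5 = 8.8 + 5·2.2504 − 5 = 15.052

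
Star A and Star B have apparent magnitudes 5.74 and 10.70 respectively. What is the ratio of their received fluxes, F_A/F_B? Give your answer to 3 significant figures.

Δm = 5.74 − (10.70) = -4.96
Flux ratio = 10^(−0.4 Δm) = 10^(−0.4 × -4.96) = 10^1.984 = 96.38

F_A/F_B ≈ 96.4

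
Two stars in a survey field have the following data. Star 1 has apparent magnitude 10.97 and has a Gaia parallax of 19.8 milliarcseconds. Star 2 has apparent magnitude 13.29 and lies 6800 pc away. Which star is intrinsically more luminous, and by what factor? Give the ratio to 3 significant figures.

Star 2 is more luminous, by a factor of 2140.

Star 1: p = 19.8 mas = 0.0198″ → d = 1/p = 50.51 pc
Star 1: M = m − 5 log₁₀ d + 5 = 10.97 − 5·1.7033 + 5 = 7.453
Star 2: M = m − 5 log₁₀ d + 5 = 13.29 − 5·3.8325 + 5 = -0.873
ΔM = M_1 − M_2 = 7.453 − (-0.873) = 8.326; smaller M is more luminous → Star 2.
L ratio = 10^(0.4 |ΔM|) = 10^3.330 = 2140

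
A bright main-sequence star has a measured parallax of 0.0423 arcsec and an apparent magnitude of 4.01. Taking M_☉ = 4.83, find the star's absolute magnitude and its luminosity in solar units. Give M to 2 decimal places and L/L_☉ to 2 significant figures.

M ≈ 2.14; L/L_☉ ≈ 12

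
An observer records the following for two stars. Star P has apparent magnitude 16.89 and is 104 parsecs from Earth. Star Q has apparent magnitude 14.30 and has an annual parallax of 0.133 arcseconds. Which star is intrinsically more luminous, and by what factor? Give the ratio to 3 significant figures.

Star P is more luminous, by a factor of 17.6.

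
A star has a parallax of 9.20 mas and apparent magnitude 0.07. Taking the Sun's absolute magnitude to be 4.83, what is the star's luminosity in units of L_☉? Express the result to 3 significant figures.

d = 1/p = 1000/9.20 mas = 108.7 pc
M = m − 5 log₁₀ d + 5 = 0.07 − 5·2.0362 + 5 = -5.111
M − M_☉ = -5.111 − 4.83 = -9.941
L/L_☉ = 10^(−0.4 × -9.941) = 9472

L/L_☉ ≈ 9470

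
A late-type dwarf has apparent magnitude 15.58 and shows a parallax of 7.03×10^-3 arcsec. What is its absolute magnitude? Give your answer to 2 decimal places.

M ≈ 9.81

d = 1/p = 1/7.03×10^-3″ = 142.2 pc
5 log₁₀(d/10 pc) = 5 log₁₀(142.2) − 5 = 5.765
M = m − 5 log₁₀(d/10) = 15.58 − 5.765 = 9.815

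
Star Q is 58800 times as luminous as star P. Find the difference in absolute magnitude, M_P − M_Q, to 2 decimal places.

Pogson: ΔM = −2.5 log₁₀(ratio) = −2.5 log₁₀(58800) = −2.5 × 4.7694 = -11.923
Star Q is brighter so has the smaller magnitude: M_P − M_Q is positive.

M_P − M_Q ≈ 11.92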